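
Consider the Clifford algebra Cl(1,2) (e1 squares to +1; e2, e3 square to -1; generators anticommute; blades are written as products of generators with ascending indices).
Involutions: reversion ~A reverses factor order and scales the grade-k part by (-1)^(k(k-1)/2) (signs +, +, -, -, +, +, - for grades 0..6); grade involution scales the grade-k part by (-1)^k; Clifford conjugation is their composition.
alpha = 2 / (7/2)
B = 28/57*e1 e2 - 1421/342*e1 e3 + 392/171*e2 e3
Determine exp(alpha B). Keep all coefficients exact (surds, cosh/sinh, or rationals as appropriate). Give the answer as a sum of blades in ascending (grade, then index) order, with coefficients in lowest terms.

B^2 term by term: the squares give (28/57)^2*(e1 e2)^2 + (-1421/342)^2*(e1 e3)^2 + (392/171)^2*(e2 e3)^2 = 784/3249*(+1) + 2019241/116964*(+1) + 153664/29241*(-1) = 49/4 (each basis 2-blade squares to minus the product of its generators' squares); cross terms between blades sharing an index anticommute and cancel. So B^2 = 49/4.
B^2 = 49/4 — the series telescopes hyperbolically here: l = 7/2, alpha*l = 2, so exp(alpha B) = cosh(2) + (sinh(2)/(7/2))*B = cosh(2) + (2*sinh(2)/7)*B.
Answer: cosh(2) + 8*sinh(2)/57*e1 e2 - 203*sinh(2)/171*e1 e3 + 112*sinh(2)/171*e2 e3


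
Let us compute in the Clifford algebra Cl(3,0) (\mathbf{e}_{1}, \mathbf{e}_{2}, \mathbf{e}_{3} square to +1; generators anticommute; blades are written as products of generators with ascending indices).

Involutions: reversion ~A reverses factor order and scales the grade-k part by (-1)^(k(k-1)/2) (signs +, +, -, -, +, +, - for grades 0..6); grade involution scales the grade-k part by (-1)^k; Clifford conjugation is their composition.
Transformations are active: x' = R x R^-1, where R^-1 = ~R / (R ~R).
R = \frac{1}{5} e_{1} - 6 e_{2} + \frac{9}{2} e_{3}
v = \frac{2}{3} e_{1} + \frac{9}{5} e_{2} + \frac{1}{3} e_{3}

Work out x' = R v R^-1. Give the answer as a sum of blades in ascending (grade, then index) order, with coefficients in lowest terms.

~R = \frac{1}{5} e_{1} - 6 e_{2} + \frac{9}{2} e_{3}, and R ~R = \frac{5629}{100}, so R^-1 = ~R / (\frac{5629}{100}).
R v = -\frac{55}{6} + \frac{109}{25} e_{1} e_{2} - \frac{44}{15} e_{1} e_{3} - \frac{101}{10} e_{2} e_{3}
Answer: -\frac{12358}{16887} e_{1} + \frac{4339}{28145} e_{2} - \frac{30379}{16887} e_{3}


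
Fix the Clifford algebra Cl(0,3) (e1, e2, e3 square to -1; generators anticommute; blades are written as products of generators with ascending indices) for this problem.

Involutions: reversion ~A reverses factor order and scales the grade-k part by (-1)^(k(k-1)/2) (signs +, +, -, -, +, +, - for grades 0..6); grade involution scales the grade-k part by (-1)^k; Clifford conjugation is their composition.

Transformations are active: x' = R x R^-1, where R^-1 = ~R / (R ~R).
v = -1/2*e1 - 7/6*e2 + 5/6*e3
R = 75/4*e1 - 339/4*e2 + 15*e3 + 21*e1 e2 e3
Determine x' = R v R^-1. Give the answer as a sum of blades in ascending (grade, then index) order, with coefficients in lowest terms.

~R = 75/4*e1 - 339/4*e2 + 15*e3 - 21*e1 e2 e3, and R ~R = -65601/8, so R^-1 = ~R / (-65601/8).
R v = -102 - 327/4*e1 e2 - 11/8*e1 e3 - 341/8*e2 e3
Answer: 51815/43734*e1 - 13831/14578*e2 - 49/1182*e3


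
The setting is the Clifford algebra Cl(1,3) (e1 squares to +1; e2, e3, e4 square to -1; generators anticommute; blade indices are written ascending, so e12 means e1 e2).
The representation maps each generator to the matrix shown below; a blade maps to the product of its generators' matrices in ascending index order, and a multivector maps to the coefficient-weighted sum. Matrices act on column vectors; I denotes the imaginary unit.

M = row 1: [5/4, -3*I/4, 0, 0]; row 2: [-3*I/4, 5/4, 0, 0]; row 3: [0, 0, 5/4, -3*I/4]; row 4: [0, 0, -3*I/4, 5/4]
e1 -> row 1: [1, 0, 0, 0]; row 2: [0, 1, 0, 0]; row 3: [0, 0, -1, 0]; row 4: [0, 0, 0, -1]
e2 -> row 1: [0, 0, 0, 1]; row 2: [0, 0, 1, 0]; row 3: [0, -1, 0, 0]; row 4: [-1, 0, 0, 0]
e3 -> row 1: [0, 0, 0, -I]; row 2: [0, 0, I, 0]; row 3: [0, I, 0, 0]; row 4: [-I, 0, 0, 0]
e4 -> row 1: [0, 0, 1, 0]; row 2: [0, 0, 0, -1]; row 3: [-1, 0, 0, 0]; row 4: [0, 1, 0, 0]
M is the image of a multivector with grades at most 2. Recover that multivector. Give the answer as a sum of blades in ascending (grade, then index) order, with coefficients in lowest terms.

Method: the blade images are trace-orthogonal — tr(rho(e_A) rho(e_B)^-1) = 4 if A = B and 0 otherwise — and rho(e_A)^-1 = (e_A)^2 * rho(e_A) with (e_A)^2 = +1 or -1, so the coefficient of e_A in the preimage is (e_A)^2 * tr(M rho(e_A))/4.
Nonzero projections over blades of grade <= 2: 1: (1)^2 = +1, tr(M 1) = 5, coefficient 5/4; e34: (e34)^2 = -1, tr(M rho(e34)) = -3, coefficient 3/4. Every other blade of grade <= 2 projects to 0.
Answer: 5/4 + 3/4*e34


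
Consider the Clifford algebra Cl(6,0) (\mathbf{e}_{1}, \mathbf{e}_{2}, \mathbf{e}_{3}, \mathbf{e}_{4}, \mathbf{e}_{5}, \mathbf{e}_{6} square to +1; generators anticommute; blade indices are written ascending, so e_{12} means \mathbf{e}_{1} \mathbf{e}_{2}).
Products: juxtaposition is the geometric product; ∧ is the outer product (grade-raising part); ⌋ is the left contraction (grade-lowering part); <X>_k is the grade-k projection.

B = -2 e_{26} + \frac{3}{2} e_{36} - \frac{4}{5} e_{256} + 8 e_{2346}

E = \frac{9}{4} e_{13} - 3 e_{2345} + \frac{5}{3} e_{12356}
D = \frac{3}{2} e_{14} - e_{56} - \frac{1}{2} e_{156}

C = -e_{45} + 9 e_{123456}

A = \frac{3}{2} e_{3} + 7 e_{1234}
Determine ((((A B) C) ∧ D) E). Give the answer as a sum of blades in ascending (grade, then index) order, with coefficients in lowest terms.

step 1: \frac{9}{4} e_{6} - 56 e_{16} + 3 e_{236} - 12 e_{246} - \frac{21}{2} e_{1246} - 14 e_{1346} + \frac{6}{5} e_{2356} - \frac{28}{5} e_{13456}
step 2: -\frac{252}{5} e_{2} + \frac{54}{5} e_{14} - 126 e_{25} + \frac{189}{2} e_{35} + 108 e_{135} - \frac{28}{5} e_{136} + 27 e_{145} + 12 e_{256} - \frac{9}{4} e_{456} + \frac{21}{2} e_{1256} + 14 e_{1356} + 56 e_{1456} + 504 e_{2345} + \frac{6}{5} e_{2346} - \frac{81}{4} e_{12345} - 3 e_{23456}
step 3: \frac{378}{5} e_{124} + \frac{252}{5} e_{256} + 189 e_{1245} - \frac{126}{5} e_{1256} - \frac{567}{4} e_{1345} - \frac{54}{5} e_{1456} - 18 e_{12456}
step 4: -42 e_{3} + \frac{1701}{4} e_{12} + 651 e_{13} + 30 e_{34} + \frac{5103}{16} e_{45} - \frac{1134}{5} e_{135} - 54 e_{136} - \frac{1881}{10} e_{234} - \frac{945}{4} e_{246} - \frac{819}{5} e_{346} - \frac{162}{5} e_{1236} - \frac{378}{5} e_{1346} - \frac{1701}{4} e_{2345} + \frac{567}{10} e_{2356} + \frac{1017}{10} e_{3456} - \frac{567}{5} e_{12356} + \frac{81}{2} e_{23456}
Answer: -42 e_{3} + \frac{1701}{4} e_{12} + 651 e_{13} + 30 e_{34} + \frac{5103}{16} e_{45} - \frac{1134}{5} e_{135} - 54 e_{136} - \frac{1881}{10} e_{234} - \frac{945}{4} e_{246} - \frac{819}{5} e_{346} - \frac{162}{5} e_{1236} - \frac{378}{5} e_{1346} - \frac{1701}{4} e_{2345} + \frac{567}{10} e_{2356} + \frac{1017}{10} e_{3456} - \frac{567}{5} e_{12356} + \frac{81}{2} e_{23456}


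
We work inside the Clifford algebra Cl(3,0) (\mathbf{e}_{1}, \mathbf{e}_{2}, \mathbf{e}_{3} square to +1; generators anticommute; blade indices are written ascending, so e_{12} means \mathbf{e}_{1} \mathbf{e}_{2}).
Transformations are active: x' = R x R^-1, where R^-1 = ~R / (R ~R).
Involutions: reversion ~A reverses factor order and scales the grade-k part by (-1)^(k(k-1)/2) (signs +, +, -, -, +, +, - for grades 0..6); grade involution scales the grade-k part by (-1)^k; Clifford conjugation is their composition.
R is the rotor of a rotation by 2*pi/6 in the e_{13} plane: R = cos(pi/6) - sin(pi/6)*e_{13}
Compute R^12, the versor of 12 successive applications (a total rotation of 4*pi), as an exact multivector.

Because a rotor carries half the rotation angle, composing 12 copies of this e_{13}-plane rotor multiplies the phase: 12*(pi/6) = 2 \pi, hence R^12 = cos(2 \pi) - sin(2 \pi)*e_{13}.
cos(2 \pi) = 1 and sin(2 \pi) = 0, so R^12 = 1. The total rotation 4*pi is 2 full turns, so every vector returns to itself, yet the rotor is +1, back on the identity sheet (an even number of 2*pi turns).
Answer: 1


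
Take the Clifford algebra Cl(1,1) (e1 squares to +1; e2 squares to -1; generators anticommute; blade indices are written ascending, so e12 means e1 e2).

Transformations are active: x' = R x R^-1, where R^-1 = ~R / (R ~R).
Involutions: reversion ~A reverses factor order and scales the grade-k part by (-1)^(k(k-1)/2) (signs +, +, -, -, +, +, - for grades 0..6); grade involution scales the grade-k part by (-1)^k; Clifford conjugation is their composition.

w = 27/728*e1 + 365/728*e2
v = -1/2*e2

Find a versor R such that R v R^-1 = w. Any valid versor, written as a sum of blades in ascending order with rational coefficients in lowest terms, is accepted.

Construction: equal norms (both -1/4) license R = v + w = 27/728*e1 + 1/728*e2 — nothing changes along that direction, while (v - w)/2 changes sign, so v maps onto w.
Answer: 27/728*e1 + 1/728*e2


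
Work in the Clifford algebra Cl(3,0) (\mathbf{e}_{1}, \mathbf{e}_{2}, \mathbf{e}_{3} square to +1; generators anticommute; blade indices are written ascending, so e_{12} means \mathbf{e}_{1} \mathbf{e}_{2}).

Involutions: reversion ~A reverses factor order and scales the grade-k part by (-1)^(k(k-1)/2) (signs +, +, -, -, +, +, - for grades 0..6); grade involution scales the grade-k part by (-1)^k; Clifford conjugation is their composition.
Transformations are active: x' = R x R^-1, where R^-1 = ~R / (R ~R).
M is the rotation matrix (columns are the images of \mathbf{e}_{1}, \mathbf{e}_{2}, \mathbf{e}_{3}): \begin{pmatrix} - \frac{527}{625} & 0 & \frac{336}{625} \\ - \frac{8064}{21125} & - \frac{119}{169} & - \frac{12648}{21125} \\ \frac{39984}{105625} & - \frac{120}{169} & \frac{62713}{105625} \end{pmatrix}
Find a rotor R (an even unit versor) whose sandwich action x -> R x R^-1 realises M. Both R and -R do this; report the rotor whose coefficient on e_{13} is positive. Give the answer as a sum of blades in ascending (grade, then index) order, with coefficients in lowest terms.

Method: write R = a + b12*e_{12} + b13*e_{13} + b23*e_{23} with a^2 + b12^2 + b13^2 + b23^2 = 1 (so R^-1 = ~R). Expanding the columns R e_j ~R gives tr M = 4a^2 - 1 and, from the antisymmetric part, M21 - M12 = -4a*b12, M13 - M31 = 4a*b13, M32 - M23 = -4a*b23.
Here tr M = -\frac{4029}{4225}, so a^2 = (1 + tr M)/4 = \frac{49}{4225} and a = ±\frac{7}{65}. Taking a = \frac{7}{65}: M21 - M12 = -\frac{8064}{21125}, M13 - M31 = \frac{672}{4225}, M32 - M23 = -\frac{2352}{21125}, giving b12 = \frac{288}{325}, b13 = \frac{24}{65}, b23 = \frac{84}{325}, i.e. R = \frac{7}{65} + \frac{288}{325} e_{12} + \frac{24}{65} e_{13} + \frac{84}{325} e_{23}.
Its e_{13} coefficient is already positive.
Answer: \frac{7}{65} + \frac{288}{325} e_{12} + \frac{24}{65} e_{13} + \frac{84}{325} e_{23}. Note: both R and -R realise this M (trace -\frac{4029}{4225}); the covering map identifies them, and the e_{13}-coefficient sign is the tie-breaker.


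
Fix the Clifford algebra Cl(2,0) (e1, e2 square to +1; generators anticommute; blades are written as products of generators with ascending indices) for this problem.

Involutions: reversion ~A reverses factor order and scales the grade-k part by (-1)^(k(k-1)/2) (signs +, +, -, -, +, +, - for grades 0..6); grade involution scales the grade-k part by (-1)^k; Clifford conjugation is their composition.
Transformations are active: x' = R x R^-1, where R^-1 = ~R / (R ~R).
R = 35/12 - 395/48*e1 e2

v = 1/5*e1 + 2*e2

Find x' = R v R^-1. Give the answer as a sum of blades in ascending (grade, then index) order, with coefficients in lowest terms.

~R = 35/12 + 395/48*e1 e2, and R ~R = 175625/2304, so R^-1 = ~R / (175625/2304).
R v = -127/8*e1 + 359/48*e2
Answer: -49697/35125*e1 - 50146/35125*e2


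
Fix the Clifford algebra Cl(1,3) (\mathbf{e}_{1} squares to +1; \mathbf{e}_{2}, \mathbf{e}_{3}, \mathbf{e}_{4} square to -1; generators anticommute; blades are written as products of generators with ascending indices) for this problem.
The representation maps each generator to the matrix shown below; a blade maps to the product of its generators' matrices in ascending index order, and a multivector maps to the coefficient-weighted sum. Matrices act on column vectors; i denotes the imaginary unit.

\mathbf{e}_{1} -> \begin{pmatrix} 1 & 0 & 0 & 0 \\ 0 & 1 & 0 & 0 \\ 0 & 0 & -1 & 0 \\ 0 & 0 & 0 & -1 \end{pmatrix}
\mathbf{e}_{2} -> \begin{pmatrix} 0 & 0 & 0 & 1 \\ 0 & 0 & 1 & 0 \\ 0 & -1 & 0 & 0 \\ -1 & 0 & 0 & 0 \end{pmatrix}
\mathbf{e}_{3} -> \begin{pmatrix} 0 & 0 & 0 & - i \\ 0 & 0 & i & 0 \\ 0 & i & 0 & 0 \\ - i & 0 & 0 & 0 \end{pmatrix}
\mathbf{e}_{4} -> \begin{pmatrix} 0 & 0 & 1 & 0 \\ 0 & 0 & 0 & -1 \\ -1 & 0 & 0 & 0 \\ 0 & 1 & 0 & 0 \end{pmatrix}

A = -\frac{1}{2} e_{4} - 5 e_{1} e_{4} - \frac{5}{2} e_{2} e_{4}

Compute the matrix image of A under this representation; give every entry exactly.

Bivector images (products of the table entries): rho(e_{1} e_{4}) = rho(\mathbf{e}_{1})rho(\mathbf{e}_{4}) = \begin{pmatrix} 0 & 0 & 1 & 0 \\ 0 & 0 & 0 & -1 \\ 1 & 0 & 0 & 0 \\ 0 & -1 & 0 & 0 \end{pmatrix}; rho(e_{2} e_{4}) = rho(\mathbf{e}_{2})rho(\mathbf{e}_{4}) = \begin{pmatrix} 0 & 1 & 0 & 0 \\ -1 & 0 & 0 & 0 \\ 0 & 0 & 0 & 1 \\ 0 & 0 & -1 & 0 \end{pmatrix}.
M = (-\frac{1}{2})*rho(e_{4}) + (-5)*rho(e_{1} e_{4}) + (-\frac{5}{2})*rho(e_{2} e_{4}), summed entrywise:
Answer: \begin{pmatrix} 0 & - \frac{5}{2} & - \frac{11}{2} & 0 \\ \frac{5}{2} & 0 & 0 & \frac{11}{2} \\ - \frac{9}{2} & 0 & 0 & - \frac{5}{2} \\ 0 & \frac{9}{2} & \frac{5}{2} & 0 \end{pmatrix}


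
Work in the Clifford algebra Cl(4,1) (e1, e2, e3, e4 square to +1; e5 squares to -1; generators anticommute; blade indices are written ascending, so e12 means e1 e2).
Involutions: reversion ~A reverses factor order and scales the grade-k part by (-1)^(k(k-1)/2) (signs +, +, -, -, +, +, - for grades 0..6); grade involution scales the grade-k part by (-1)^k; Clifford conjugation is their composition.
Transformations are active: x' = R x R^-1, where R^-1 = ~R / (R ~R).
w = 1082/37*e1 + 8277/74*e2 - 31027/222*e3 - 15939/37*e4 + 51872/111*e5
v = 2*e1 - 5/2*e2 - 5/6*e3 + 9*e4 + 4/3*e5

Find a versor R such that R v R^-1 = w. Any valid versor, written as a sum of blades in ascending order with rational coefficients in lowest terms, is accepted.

The midline construction: v and w both square to 541/6, so reflecting in their sum 1156/37*e1 + 4046/37*e2 - 5202/37*e3 - 15606/37*e4 + 17340/37*e5 exchanges them.
Answer: 1156/37*e1 + 4046/37*e2 - 5202/37*e3 - 15606/37*e4 + 17340/37*e5


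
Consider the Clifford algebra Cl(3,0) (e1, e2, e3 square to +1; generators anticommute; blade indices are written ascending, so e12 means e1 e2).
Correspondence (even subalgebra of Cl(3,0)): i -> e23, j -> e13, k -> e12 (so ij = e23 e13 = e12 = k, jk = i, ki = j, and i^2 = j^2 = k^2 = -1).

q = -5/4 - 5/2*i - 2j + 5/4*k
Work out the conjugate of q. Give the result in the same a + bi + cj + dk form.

In blades: q = -5/4 + 5/4*e12 - 2*e13 - 5/2*e23.
Quaternion conjugation is reversion on the even subalgebra: the scalar is fixed and every grade-2 blade flips sign, giving -5/4 - 5/4*e12 + 2*e13 + 5/2*e23; translating back:
Answer: -5/4 + 5/2*i + 2j - 5/4*k


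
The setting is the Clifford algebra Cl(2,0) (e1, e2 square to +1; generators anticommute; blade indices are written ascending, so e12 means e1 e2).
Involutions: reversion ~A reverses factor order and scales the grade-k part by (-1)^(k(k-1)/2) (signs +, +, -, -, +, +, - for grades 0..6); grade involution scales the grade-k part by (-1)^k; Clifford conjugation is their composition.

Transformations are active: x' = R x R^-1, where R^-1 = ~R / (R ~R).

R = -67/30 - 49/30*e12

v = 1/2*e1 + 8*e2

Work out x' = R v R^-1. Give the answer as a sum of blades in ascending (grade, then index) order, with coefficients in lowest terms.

~R = -67/30 + 49/30*e12, and R ~R = 689/90, so R^-1 = ~R / (689/90).
R v = -851/60*e1 - 341/20*e2
Answer: 26786/3445*e1 + 13421/6890*e2


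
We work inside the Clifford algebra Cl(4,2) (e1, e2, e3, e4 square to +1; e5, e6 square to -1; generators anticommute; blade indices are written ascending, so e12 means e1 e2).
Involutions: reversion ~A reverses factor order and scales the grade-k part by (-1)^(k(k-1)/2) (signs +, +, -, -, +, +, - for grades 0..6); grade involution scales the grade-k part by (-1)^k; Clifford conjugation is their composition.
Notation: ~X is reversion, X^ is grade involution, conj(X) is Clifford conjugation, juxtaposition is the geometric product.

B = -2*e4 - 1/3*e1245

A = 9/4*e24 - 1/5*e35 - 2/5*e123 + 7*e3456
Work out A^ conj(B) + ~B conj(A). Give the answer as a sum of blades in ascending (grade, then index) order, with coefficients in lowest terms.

first term: 9/2*e2 + 3/4*e15 + 8/15*e345 + 14*e356 + 13/15*e1234 - 7/3*e1236
second term: -9/2*e2 - 3/4*e15 + 4/15*e345 + 14*e356 - 11/15*e1234 - 7/3*e1236
Answer: 4/5*e345 + 28*e356 + 2/15*e1234 - 14/3*e1236


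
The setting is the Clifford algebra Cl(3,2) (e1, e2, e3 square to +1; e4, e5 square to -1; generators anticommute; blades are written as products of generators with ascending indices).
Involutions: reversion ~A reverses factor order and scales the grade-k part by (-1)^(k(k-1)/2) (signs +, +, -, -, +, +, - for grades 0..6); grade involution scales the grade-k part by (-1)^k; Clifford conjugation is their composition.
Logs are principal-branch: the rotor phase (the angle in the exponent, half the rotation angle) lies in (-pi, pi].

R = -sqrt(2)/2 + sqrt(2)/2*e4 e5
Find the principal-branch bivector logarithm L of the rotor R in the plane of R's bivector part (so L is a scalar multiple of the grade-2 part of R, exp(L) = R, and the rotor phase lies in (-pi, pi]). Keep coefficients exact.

The scalar part of R is -sqrt(2)/2, so the principal-branch rotor phase is pinned; divide the bivector part by its sine to get the unit plane — L is the phase times that plane.
Concretely: cos(phase) = -sqrt(2)/2 gives phase = ±3*pi/4, and since phase/sin(phase) is even the sign is immaterial: L = (phase/sin(phase)) * <R>_2 = (3*sqrt(2)*pi/4) * <R>_2.
Answer: 3*pi/4*e4 e5


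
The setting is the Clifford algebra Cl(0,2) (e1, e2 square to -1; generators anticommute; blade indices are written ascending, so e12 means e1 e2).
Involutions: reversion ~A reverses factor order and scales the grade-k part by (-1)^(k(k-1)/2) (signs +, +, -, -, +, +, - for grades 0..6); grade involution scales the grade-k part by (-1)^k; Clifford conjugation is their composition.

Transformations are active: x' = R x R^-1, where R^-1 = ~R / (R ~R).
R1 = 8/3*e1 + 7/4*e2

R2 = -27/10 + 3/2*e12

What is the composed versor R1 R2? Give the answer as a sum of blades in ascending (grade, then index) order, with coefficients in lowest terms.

Distribute over the terms of R1 (each basis-blade product reordered to ascending indices, repeated generators contracted through their squares):
(8/3*e1) R2 = -36/5*e1 - 4*e2
(7/4*e2) R2 = 21/8*e1 - 189/40*e2
Summing the partial products and collecting blades:
Answer: -183/40*e1 - 349/40*e2


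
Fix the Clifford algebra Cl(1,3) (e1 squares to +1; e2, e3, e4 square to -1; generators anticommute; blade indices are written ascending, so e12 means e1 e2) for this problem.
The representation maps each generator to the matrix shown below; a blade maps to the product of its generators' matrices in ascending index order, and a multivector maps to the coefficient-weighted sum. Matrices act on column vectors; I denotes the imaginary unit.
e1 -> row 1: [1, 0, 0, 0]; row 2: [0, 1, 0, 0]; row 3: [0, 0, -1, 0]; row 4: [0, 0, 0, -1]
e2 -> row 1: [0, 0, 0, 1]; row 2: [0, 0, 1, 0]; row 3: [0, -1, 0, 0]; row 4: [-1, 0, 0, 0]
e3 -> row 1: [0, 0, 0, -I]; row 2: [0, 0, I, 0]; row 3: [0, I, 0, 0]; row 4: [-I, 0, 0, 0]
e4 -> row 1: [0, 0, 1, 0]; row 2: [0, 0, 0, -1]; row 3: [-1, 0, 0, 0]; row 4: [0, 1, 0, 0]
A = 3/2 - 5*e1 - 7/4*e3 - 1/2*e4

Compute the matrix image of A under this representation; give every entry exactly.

M = (3/2)*1 + (-5)*rho(e1) + (-7/4)*rho(e3) + (-1/2)*rho(e4), summed entrywise (1 is the identity matrix):
Answer: row 1: [-7/2, 0, -1/2, 7*I/4]; row 2: [0, -7/2, -7*I/4, 1/2]; row 3: [1/2, -7*I/4, 13/2, 0]; row 4: [7*I/4, -1/2, 0, 13/2]


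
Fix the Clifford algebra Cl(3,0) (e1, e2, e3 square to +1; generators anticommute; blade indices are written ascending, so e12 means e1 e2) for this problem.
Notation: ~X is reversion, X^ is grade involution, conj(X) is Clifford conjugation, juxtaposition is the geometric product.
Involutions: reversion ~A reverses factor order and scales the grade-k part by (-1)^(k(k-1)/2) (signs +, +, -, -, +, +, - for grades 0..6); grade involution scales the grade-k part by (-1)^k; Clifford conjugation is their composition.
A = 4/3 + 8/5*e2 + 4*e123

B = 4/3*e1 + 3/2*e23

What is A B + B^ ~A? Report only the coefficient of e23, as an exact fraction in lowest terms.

first term: -38/9*e1 + 12/5*e3 - 32/15*e12 + 22/3*e23
second term: 38/9*e1 - 12/5*e3 - 32/15*e12 + 22/3*e23
Answer: 44/3


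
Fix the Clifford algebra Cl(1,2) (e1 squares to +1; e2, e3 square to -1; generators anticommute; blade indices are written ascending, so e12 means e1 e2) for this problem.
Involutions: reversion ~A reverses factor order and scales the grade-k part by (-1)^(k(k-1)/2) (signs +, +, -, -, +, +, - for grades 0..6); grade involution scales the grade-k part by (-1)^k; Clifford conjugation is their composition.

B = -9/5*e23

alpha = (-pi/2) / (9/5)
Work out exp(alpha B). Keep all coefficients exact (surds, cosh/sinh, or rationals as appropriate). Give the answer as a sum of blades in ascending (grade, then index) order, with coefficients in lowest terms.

B^2 = (-9/5)^2*(e23)^2 = 81/25*(-1) = -81/25 (a basis 2-blade squares to minus the product of its generators' squares).
B^2 = -81/25 — B^2 < 0, so the exponential closes trigonometrically: l = 9/5, alpha*l = -pi/2, so exp(alpha B) = cos(-pi/2) + (sin(-pi/2)/(9/5))*B = 0 + (-5/9)*B.
Answer: e23


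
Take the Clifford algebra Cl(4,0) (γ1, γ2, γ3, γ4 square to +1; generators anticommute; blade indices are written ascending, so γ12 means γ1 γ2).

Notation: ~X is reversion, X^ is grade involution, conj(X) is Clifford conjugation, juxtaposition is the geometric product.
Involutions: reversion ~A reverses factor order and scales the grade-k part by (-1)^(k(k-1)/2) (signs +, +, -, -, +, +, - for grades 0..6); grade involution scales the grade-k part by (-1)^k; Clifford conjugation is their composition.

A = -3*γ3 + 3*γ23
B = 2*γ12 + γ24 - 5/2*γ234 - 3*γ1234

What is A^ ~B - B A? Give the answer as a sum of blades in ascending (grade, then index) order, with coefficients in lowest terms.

first term: -15/2*γ4 + 6*γ13 + 9*γ14 - 15/2*γ24 + 3*γ34 - 6*γ123 - 9*γ124 + 3*γ234
second term: 15/2*γ4 + 6*γ13 + 9*γ14 - 15/2*γ24 + 3*γ34 - 6*γ123 - 9*γ124 + 3*γ234
Answer: -15*γ4


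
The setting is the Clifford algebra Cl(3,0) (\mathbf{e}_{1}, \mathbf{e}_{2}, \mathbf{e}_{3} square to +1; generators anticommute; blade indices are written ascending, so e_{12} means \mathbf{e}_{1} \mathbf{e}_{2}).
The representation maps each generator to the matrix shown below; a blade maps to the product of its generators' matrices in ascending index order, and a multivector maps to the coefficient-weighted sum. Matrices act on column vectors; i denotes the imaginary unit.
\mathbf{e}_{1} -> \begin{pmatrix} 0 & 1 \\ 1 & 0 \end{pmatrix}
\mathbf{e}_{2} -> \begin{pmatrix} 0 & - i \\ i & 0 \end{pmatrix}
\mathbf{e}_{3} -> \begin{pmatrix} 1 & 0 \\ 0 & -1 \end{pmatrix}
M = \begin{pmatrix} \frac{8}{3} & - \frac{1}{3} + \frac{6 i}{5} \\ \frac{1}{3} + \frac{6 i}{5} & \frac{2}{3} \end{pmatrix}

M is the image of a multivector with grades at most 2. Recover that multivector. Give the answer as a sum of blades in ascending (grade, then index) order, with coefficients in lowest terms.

Method: 1, rho(e_{1}), rho(e_{2}), rho(e_{3}) form a trace-orthogonal basis of the 2x2 complex matrices (tr(X Y) = 2 if X = Y, else 0), so M = m0*1 + m1*rho(e_{1}) + m2*rho(e_{2}) + m3*rho(e_{3}) with m0 = tr(M)/2 = \frac{5}{3}, m1 = tr(M rho(e_{1}))/2 = \frac{6 i}{5}, m2 = tr(M rho(e_{2}))/2 = - \frac{i}{3}, m3 = tr(M rho(e_{3}))/2 = 1.
Multiplying table entries, the bivector images are rho(e_{12}) = i*rho(e_{3}), rho(e_{13}) = -i*rho(e_{2}), rho(e_{23}) = i*rho(e_{1}); with real blade coefficients the real parts of m0..m3 are the coefficients of 1, e_{1}, e_{2}, e_{3} and the imaginary parts give the bivectors (e_{23}: Im m1, e_{13}: -Im m2, e_{12}: Im m3).
Answer: \frac{5}{3} + e_{3} + \frac{1}{3} e_{13} + \frac{6}{5} e_{23}


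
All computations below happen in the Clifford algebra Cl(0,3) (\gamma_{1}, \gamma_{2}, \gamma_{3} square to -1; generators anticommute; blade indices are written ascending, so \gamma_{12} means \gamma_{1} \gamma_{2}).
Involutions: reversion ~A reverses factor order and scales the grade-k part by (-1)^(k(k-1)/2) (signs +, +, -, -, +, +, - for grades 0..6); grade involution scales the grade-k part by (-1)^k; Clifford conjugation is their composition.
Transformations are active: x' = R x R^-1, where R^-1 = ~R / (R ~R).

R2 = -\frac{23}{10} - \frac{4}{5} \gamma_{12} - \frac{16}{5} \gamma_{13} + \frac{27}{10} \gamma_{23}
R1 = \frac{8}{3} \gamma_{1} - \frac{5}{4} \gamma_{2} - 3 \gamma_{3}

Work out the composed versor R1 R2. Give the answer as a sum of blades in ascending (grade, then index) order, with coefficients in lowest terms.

Distribute over the terms of R1 (each basis-blade product reordered to ascending indices, repeated generators contracted through their squares):
(\frac{8}{3} \gamma_{1}) R2 = -\frac{92}{15} \gamma_{1} + \frac{32}{15} \gamma_{2} + \frac{128}{15} \gamma_{3} + \frac{36}{5} \gamma_{123}
(-\frac{5}{4} \gamma_{2}) R2 = \gamma_{1} + \frac{23}{8} \gamma_{2} + \frac{27}{8} \gamma_{3} - 4 \gamma_{123}
(-3 \gamma_{3}) R2 = \frac{48}{5} \gamma_{1} - \frac{81}{10} \gamma_{2} + \frac{69}{10} \gamma_{3} + \frac{12}{5} \gamma_{123}
Summing the partial products and collecting blades:
Answer: \frac{67}{15} \gamma_{1} - \frac{371}{120} \gamma_{2} + \frac{2257}{120} \gamma_{3} + \frac{28}{5} \gamma_{123}


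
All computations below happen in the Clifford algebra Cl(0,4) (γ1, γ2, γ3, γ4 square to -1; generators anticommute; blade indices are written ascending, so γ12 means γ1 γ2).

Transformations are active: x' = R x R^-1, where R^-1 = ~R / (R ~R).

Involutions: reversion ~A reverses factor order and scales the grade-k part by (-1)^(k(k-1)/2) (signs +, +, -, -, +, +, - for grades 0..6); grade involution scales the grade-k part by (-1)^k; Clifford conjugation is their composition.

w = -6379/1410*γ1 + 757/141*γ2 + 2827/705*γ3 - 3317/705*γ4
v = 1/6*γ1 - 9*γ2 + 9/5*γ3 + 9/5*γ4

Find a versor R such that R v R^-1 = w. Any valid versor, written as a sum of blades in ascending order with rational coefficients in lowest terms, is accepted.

A norm check does it: q(v) = q(w) = -78757/900, hence R = v + w = -1024/235*γ1 - 512/141*γ2 + 4096/705*γ3 - 2048/705*γ4 realises the map — parallel part kept, (v - w)/2 negated, v carried to w.
Answer: -1024/235*γ1 - 512/141*γ2 + 4096/705*γ3 - 2048/705*γ4


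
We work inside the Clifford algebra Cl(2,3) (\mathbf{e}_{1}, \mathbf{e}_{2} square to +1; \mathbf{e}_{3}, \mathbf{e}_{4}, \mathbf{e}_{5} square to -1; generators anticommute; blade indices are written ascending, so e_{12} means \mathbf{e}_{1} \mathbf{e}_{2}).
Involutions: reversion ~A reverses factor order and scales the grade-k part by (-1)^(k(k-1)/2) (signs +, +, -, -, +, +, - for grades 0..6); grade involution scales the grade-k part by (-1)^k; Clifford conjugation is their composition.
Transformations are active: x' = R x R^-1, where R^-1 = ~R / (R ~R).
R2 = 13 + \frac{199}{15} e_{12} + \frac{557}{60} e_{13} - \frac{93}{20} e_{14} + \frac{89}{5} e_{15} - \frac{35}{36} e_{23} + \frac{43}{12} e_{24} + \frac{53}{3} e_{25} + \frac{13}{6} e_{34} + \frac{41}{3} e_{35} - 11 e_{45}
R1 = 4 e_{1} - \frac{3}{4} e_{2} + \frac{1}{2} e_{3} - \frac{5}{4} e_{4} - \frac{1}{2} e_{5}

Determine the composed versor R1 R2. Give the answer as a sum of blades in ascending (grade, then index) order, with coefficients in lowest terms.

Distribute over the terms of R1 (each basis-blade product reordered to ascending indices, repeated generators contracted through their squares):
(4 e_{1}) R2 = 52 e_{1} + \frac{796}{15} e_{2} + \frac{557}{15} e_{3} - \frac{93}{5} e_{4} + \frac{356}{5} e_{5} - \frac{35}{9} e_{123} + \frac{43}{3} e_{124} + \frac{212}{3} e_{125} + \frac{26}{3} e_{134} + \frac{164}{3} e_{135} - 44 e_{145}
(-\frac{3}{4} e_{2}) R2 = \frac{199}{20} e_{1} - \frac{39}{4} e_{2} + \frac{35}{48} e_{3} - \frac{43}{16} e_{4} - \frac{53}{4} e_{5} + \frac{557}{80} e_{123} - \frac{279}{80} e_{124} + \frac{267}{20} e_{125} - \frac{13}{8} e_{234} - \frac{41}{4} e_{235} + \frac{33}{4} e_{245}
(\frac{1}{2} e_{3}) R2 = \frac{557}{120} e_{1} - \frac{35}{72} e_{2} + \frac{13}{2} e_{3} - \frac{13}{12} e_{4} - \frac{41}{6} e_{5} + \frac{199}{30} e_{123} + \frac{93}{40} e_{134} - \frac{89}{10} e_{135} - \frac{43}{24} e_{234} - \frac{53}{6} e_{235} - \frac{11}{2} e_{345}
(-\frac{5}{4} e_{4}) R2 = \frac{93}{16} e_{1} - \frac{215}{48} e_{2} - \frac{65}{24} e_{3} - \frac{65}{4} e_{4} - \frac{55}{4} e_{5} - \frac{199}{12} e_{124} - \frac{557}{48} e_{134} + \frac{89}{4} e_{145} + \frac{175}{144} e_{234} + \frac{265}{12} e_{245} + \frac{205}{12} e_{345}
(-\frac{1}{2} e_{5}) R2 = -\frac{89}{10} e_{1} - \frac{53}{6} e_{2} - \frac{41}{6} e_{3} + \frac{11}{2} e_{4} - \frac{13}{2} e_{5} - \frac{199}{30} e_{125} - \frac{557}{120} e_{135} + \frac{93}{40} e_{145} + \frac{35}{72} e_{235} - \frac{43}{24} e_{245} - \frac{13}{12} e_{345}
Summing the partial products and collecting blades:
Answer: \frac{15241}{240} e_{1} + \frac{21253}{720} e_{2} + \frac{8357}{240} e_{3} - \frac{7949}{240} e_{4} + \frac{463}{15} e_{5} + \frac{6989}{720} e_{123} - \frac{459}{80} e_{124} + \frac{4643}{60} e_{125} - \frac{49}{80} e_{134} + \frac{329}{8} e_{135} - \frac{777}{40} e_{145} - \frac{317}{144} e_{234} - \frac{1339}{72} e_{235} + \frac{685}{24} e_{245} + \frac{21}{2} e_{345}


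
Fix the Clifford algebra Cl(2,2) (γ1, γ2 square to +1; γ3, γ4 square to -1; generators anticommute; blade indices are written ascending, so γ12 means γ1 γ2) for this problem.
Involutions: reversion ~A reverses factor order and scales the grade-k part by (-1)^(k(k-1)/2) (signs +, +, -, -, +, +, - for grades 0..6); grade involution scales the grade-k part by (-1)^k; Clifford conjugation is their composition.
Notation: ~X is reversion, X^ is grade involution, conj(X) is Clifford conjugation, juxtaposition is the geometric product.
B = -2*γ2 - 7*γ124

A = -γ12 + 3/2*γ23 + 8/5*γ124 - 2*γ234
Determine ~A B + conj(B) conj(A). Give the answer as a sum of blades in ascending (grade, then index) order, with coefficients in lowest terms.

first term: 56/5 - 2*γ1 - 3*γ3 + 7*γ4 - 14*γ13 - 16/5*γ14 - 4*γ34 - 21/2*γ134
second term: -56/5 - 2*γ1 - 3*γ3 + 7*γ4 - 14*γ13 - 16/5*γ14 - 4*γ34 + 21/2*γ134
Answer: -4*γ1 - 6*γ3 + 14*γ4 - 28*γ13 - 32/5*γ14 - 8*γ34


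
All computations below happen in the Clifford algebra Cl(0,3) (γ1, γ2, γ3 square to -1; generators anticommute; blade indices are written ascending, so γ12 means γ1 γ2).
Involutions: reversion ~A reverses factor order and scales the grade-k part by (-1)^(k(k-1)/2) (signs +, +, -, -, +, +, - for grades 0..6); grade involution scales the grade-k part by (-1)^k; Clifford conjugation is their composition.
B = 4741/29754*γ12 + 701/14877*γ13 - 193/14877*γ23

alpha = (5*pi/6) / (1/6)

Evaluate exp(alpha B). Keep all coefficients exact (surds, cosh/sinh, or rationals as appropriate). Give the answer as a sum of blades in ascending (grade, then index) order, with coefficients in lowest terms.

B^2 term by term: the squares give (4741/29754)^2*(γ12)^2 + (701/14877)^2*(γ13)^2 + (-193/14877)^2*(γ23)^2 = 22477081/885300516*(-1) + 491401/221325129*(-1) + 37249/221325129*(-1) = -1/36 (each basis 2-blade squares to minus the product of its generators' squares); cross terms between blades sharing an index anticommute and cancel. So B^2 = -1/36.
B^2 = -1/36 — the negative square puts this in the circular regime; l = 1/6, alpha*l = 5*pi/6, so exp(alpha B) = cos(5*pi/6) + (sin(5*pi/6)/(1/6))*B = -sqrt(3)/2 + (3)*B.
Answer: -sqrt(3)/2 + 4741/9918*γ12 + 701/4959*γ13 - 193/4959*γ23


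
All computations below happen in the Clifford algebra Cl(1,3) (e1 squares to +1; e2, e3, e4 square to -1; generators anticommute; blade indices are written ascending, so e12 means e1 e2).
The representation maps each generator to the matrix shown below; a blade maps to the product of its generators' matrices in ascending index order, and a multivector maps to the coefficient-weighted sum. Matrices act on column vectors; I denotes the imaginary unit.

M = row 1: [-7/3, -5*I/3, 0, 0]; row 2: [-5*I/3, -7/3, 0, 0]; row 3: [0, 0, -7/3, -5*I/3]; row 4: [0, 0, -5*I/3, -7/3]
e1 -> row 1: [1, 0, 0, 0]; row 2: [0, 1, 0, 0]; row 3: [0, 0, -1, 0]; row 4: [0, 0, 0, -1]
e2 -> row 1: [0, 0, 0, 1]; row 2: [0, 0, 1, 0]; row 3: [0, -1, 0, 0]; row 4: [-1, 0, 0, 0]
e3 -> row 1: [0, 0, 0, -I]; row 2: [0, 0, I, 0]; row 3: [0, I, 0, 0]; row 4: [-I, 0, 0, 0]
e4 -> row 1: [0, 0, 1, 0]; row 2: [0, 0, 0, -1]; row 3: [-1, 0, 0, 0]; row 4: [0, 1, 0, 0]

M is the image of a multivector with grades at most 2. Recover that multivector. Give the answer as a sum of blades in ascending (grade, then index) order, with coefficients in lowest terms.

Method: the blade images are trace-orthogonal — tr(rho(e_A) rho(e_B)^-1) = 4 if A = B and 0 otherwise — and rho(e_A)^-1 = (e_A)^2 * rho(e_A) with (e_A)^2 = +1 or -1, so the coefficient of e_A in the preimage is (e_A)^2 * tr(M rho(e_A))/4.
Nonzero projections over blades of grade <= 2: 1: (1)^2 = +1, tr(M 1) = -28/3, coefficient -7/3; e34: (e34)^2 = -1, tr(M rho(e34)) = -20/3, coefficient 5/3. Every other blade of grade <= 2 projects to 0.
Answer: -7/3 + 5/3*e34


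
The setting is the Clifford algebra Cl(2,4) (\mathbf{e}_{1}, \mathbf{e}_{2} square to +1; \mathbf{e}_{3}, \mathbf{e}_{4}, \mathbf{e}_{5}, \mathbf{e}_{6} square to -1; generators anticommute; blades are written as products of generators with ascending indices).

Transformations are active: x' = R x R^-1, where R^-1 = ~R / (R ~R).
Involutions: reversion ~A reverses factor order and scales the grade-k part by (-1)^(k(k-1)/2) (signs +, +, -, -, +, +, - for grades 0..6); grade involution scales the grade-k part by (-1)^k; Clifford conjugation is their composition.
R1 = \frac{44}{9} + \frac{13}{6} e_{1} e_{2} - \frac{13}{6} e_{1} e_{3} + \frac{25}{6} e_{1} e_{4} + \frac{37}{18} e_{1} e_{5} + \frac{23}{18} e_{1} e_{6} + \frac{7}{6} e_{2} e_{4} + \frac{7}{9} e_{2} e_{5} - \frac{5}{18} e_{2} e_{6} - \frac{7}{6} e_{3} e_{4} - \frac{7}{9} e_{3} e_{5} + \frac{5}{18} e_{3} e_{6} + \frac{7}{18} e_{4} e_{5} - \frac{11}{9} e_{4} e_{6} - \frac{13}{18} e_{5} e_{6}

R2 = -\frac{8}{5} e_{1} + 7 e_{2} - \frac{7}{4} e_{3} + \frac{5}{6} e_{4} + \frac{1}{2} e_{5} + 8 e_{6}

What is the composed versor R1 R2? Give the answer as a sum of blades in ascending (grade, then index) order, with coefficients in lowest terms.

Distribute over the terms of R2 (each basis-blade product reordered to ascending indices, repeated generators contracted through their squares):
R1 (-\frac{8}{5} e_{1}) = -\frac{352}{45} e_{1} + \frac{52}{15} e_{2} - \frac{52}{15} e_{3} + \frac{20}{3} e_{4} + \frac{148}{45} e_{5} + \frac{92}{45} e_{6} - \frac{28}{15} e_{1} e_{2} e_{4} - \frac{56}{45} e_{1} e_{2} e_{5} + \frac{4}{9} e_{1} e_{2} e_{6} + \frac{28}{15} e_{1} e_{3} e_{4} + \frac{56}{45} e_{1} e_{3} e_{5} - \frac{4}{9} e_{1} e_{3} e_{6} - \frac{28}{45} e_{1} e_{4} e_{5} + \frac{88}{45} e_{1} e_{4} e_{6} + \frac{52}{45} e_{1} e_{5} e_{6}
R1 (7 e_{2}) = \frac{91}{6} e_{1} + \frac{308}{9} e_{2} - \frac{49}{6} e_{4} - \frac{49}{9} e_{5} + \frac{35}{18} e_{6} + \frac{91}{6} e_{1} e_{2} e_{3} - \frac{175}{6} e_{1} e_{2} e_{4} - \frac{259}{18} e_{1} e_{2} e_{5} - \frac{161}{18} e_{1} e_{2} e_{6} - \frac{49}{6} e_{2} e_{3} e_{4} - \frac{49}{9} e_{2} e_{3} e_{5} + \frac{35}{18} e_{2} e_{3} e_{6} + \frac{49}{18} e_{2} e_{4} e_{5} - \frac{77}{9} e_{2} e_{4} e_{6} - \frac{91}{18} e_{2} e_{5} e_{6}
R1 (-\frac{7}{4} e_{3}) = -\frac{91}{24} e_{1} - \frac{77}{9} e_{3} + \frac{49}{24} e_{4} + \frac{49}{36} e_{5} - \frac{35}{72} e_{6} - \frac{91}{24} e_{1} e_{2} e_{3} + \frac{175}{24} e_{1} e_{3} e_{4} + \frac{259}{72} e_{1} e_{3} e_{5} + \frac{161}{72} e_{1} e_{3} e_{6} + \frac{49}{24} e_{2} e_{3} e_{4} + \frac{49}{36} e_{2} e_{3} e_{5} - \frac{35}{72} e_{2} e_{3} e_{6} - \frac{49}{72} e_{3} e_{4} e_{5} + \frac{77}{36} e_{3} e_{4} e_{6} + \frac{91}{72} e_{3} e_{5} e_{6}
R1 (\frac{5}{6} e_{4}) = -\frac{125}{36} e_{1} - \frac{35}{36} e_{2} + \frac{35}{36} e_{3} + \frac{110}{27} e_{4} + \frac{35}{108} e_{5} - \frac{55}{54} e_{6} + \frac{65}{36} e_{1} e_{2} e_{4} - \frac{65}{36} e_{1} e_{3} e_{4} - \frac{185}{108} e_{1} e_{4} e_{5} - \frac{115}{108} e_{1} e_{4} e_{6} - \frac{35}{54} e_{2} e_{4} e_{5} + \frac{25}{108} e_{2} e_{4} e_{6} + \frac{35}{54} e_{3} e_{4} e_{5} - \frac{25}{108} e_{3} e_{4} e_{6} - \frac{65}{108} e_{4} e_{5} e_{6}
R1 (\frac{1}{2} e_{5}) = -\frac{37}{36} e_{1} - \frac{7}{18} e_{2} + \frac{7}{18} e_{3} - \frac{7}{36} e_{4} + \frac{22}{9} e_{5} - \frac{13}{36} e_{6} + \frac{13}{12} e_{1} e_{2} e_{5} - \frac{13}{12} e_{1} e_{3} e_{5} + \frac{25}{12} e_{1} e_{4} e_{5} - \frac{23}{36} e_{1} e_{5} e_{6} + \frac{7}{12} e_{2} e_{4} e_{5} + \frac{5}{36} e_{2} e_{5} e_{6} - \frac{7}{12} e_{3} e_{4} e_{5} - \frac{5}{36} e_{3} e_{5} e_{6} + \frac{11}{18} e_{4} e_{5} e_{6}
R1 (8 e_{6}) = -\frac{92}{9} e_{1} + \frac{20}{9} e_{2} - \frac{20}{9} e_{3} + \frac{88}{9} e_{4} + \frac{52}{9} e_{5} + \frac{352}{9} e_{6} + \frac{52}{3} e_{1} e_{2} e_{6} - \frac{52}{3} e_{1} e_{3} e_{6} + \frac{100}{3} e_{1} e_{4} e_{6} + \frac{148}{9} e_{1} e_{5} e_{6} + \frac{28}{3} e_{2} e_{4} e_{6} + \frac{56}{9} e_{2} e_{5} e_{6} - \frac{28}{3} e_{3} e_{4} e_{6} - \frac{56}{9} e_{3} e_{5} e_{6} + \frac{28}{9} e_{4} e_{5} e_{6}
Summing the partial products and collecting blades:
Answer: -\frac{4021}{360} e_{1} + \frac{771}{20} e_{2} - \frac{773}{60} e_{3} + \frac{3067}{216} e_{4} + \frac{2093}{270} e_{5} + \frac{44533}{1080} e_{6} + \frac{91}{8} e_{1} e_{2} e_{3} - \frac{5261}{180} e_{1} e_{2} e_{4} - \frac{291}{20} e_{1} e_{2} e_{5} + \frac{53}{6} e_{1} e_{2} e_{6} + \frac{2647}{360} e_{1} e_{3} e_{4} + \frac{451}{120} e_{1} e_{3} e_{5} - \frac{373}{24} e_{1} e_{3} e_{6} - \frac{34}{135} e_{1} e_{4} e_{5} + \frac{18481}{540} e_{1} e_{4} e_{6} + \frac{3053}{180} e_{1} e_{5} e_{6} - \frac{49}{8} e_{2} e_{3} e_{4} - \frac{49}{12} e_{2} e_{3} e_{5} + \frac{35}{24} e_{2} e_{3} e_{6} + \frac{287}{108} e_{2} e_{4} e_{5} + \frac{109}{108} e_{2} e_{4} e_{6} + \frac{47}{36} e_{2} e_{5} e_{6} - \frac{133}{216} e_{3} e_{4} e_{5} - \frac{401}{54} e_{3} e_{4} e_{6} - \frac{367}{72} e_{3} e_{5} e_{6} + \frac{337}{108} e_{4} e_{5} e_{6}


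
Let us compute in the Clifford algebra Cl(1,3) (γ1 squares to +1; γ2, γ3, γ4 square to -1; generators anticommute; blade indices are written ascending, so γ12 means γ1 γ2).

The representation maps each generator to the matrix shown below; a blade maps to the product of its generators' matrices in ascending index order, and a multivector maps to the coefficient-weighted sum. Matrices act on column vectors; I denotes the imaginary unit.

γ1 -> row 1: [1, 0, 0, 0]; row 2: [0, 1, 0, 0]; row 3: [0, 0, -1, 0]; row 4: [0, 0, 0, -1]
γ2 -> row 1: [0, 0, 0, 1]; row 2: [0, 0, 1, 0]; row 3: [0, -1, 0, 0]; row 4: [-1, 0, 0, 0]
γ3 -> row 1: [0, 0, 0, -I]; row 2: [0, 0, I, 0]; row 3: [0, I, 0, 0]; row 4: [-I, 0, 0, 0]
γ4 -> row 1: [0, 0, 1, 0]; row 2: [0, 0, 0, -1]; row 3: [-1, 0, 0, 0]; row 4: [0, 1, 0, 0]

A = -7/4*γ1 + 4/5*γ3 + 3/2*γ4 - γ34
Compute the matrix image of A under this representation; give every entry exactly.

Bivector images (products of the table entries): rho(γ34) = rho(γ3)rho(γ4) = row 1: [0, -I, 0, 0]; row 2: [-I, 0, 0, 0]; row 3: [0, 0, 0, -I]; row 4: [0, 0, -I, 0].
M = (-7/4)*rho(γ1) + (4/5)*rho(γ3) + (3/2)*rho(γ4) + (-1)*rho(γ34), summed entrywise:
Answer: row 1: [-7/4, I, 3/2, -4*I/5]; row 2: [I, -7/4, 4*I/5, -3/2]; row 3: [-3/2, 4*I/5, 7/4, I]; row 4: [-4*I/5, 3/2, I, 7/4]


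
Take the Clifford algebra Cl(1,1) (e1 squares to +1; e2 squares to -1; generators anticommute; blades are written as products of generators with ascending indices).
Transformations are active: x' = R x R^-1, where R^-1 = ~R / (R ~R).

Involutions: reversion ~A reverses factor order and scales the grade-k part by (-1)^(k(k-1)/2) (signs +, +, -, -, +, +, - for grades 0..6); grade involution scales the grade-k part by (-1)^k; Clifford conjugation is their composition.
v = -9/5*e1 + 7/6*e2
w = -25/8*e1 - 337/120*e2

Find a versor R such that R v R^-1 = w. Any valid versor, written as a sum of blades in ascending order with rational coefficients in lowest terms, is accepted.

Construction: equal norms (both 1691/900) license R = v + w = -197/40*e1 - 197/120*e2 — nothing changes along that direction, while (v - w)/2 changes sign, so v maps onto w.
Answer: -197/40*e1 - 197/120*e2
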